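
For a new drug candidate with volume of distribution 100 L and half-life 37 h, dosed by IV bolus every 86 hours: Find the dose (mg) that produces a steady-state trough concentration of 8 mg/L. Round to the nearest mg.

3207 mg

τ/t½ = 86/37 ≈ 2.3243, so f = (1/2)^(86/37) ≈ 0.199668.
Cmin,ss = (D/Vd)·f/(1−f), so D = Cmin,ss·Vd·(1−f)/f.
D = 8 × 100 × (1−f)/f ≈ 8 × 100 × 4.00831 ≈ 3206.65 mg.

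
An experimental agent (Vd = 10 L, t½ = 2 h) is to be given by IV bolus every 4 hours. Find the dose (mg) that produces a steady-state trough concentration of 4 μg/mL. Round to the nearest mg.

τ/t½ = 4/2 ≈ 2, so f = (1/2)^(4/2) ≈ 0.250000.
Cmin,ss = (D/Vd)·f/(1−f), so D = Cmin,ss·Vd·(1−f)/f.
D = 4 × 10 × (1−f)/f ≈ 4 × 10 × 3.00000 ≈ 120.00 mg.

120 mg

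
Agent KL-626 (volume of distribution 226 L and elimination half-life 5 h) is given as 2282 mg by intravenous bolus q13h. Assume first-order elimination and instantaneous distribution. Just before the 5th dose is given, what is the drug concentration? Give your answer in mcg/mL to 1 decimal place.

2.0 mcg/mL

f = (1/2)^(τ/t½) = (1/2)^(13/5) ≈ 0.1649.
C₀ = D/Vd = 2282/226 ≈ 10.097 mcg/mL.
Before the 5th dose, 4 doses have been given. Superposition: Cmin = C₀·(f + f² + … + f^4).
≈ 10.097 × (0.1649 + 0.0272 + 0.0045 + 0.0007) ≈ 10.097 × 0.1973 ≈ 1.992 mcg/mL.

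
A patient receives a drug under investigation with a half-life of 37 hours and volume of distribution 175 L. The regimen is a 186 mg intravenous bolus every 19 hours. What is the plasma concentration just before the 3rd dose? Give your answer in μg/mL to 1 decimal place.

f = (1/2)^(τ/t½) = (1/2)^(19/37) ≈ 0.7005.
C₀ = D/Vd = 186/175 ≈ 1.063 μg/mL.
Before the 3rd dose, 2 doses have been given. Superposition: Cmin = C₀·(f + f²).
≈ 1.063 × (0.7005 + 0.4907) ≈ 1.063 × 1.1912 ≈ 1.266 μg/mL.

1.3 μg/mL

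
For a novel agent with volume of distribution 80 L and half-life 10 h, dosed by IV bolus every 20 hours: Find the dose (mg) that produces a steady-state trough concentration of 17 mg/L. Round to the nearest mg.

τ/t½ = 20/10 ≈ 2, so f = (1/2)^(20/10) ≈ 0.250000.
Cmin,ss = (D/Vd)·f/(1−f), so D = Cmin,ss·Vd·(1−f)/f.
D = 17 × 80 × (1−f)/f ≈ 17 × 80 × 3.00000 ≈ 4080.00 mg.

4080 mg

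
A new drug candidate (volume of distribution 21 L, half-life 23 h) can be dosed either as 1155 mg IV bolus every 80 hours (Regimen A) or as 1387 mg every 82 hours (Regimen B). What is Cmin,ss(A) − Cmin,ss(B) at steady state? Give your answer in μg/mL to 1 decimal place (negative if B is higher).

Regimen A: f = (1/2)^(80/23) ≈ 0.0897; Cmin,ss = (1155/21)·f/(1−f) ≈ 5.420 μg/mL.
Regimen B: f = (1/2)^(82/23) ≈ 0.0845; Cmin,ss = (1387/21)·f/(1−f) ≈ 6.096 μg/mL.
Difference ≈ 5.420 − 6.096 ≈ -0.676 μg/mL.

-0.7 μg/mL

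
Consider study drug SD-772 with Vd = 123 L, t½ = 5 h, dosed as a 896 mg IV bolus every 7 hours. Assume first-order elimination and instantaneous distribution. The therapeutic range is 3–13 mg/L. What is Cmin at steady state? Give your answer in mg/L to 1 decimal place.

τ/t½ = 7/5 ≈ 1.4, so fraction remaining f = (1/2)^(7/5) ≈ 0.3789.
Accumulation ratio R = 1/(1 − f) ≈ 1/0.6211 ≈ 1.6100.
Each bolus raises the concentration by D/Vd = 896/123 ≈ 7.285 mg/L.
Cmax,ss = C₀/(1 − f) ≈ 7.285/0.6211 ≈ 11.729 mg/L.
Steady-state trough Cmin,ss = Cmax,ss·f ≈ 11.729 × 0.3789 ≈ 4.444 mg/L.
Trough 4.4 mg/L vs MEC 3 mg/L: adequate.

4.4 mg/L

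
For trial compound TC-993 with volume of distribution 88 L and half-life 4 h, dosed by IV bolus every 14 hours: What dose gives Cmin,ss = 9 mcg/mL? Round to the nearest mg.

τ/t½ = 14/4 ≈ 3.5, so f = (1/2)^(14/4) ≈ 0.088388.
Cmin,ss = (D/Vd)·f/(1−f), so D = Cmin,ss·Vd·(1−f)/f.
D = 9 × 88 × (1−f)/f ≈ 9 × 88 × 10.31375 ≈ 8168.49 mg.

8168 mg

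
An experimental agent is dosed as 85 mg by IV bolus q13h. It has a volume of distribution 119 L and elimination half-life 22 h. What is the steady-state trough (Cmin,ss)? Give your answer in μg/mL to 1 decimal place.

1.4 μg/mL

Over one 13-h interval, 13/22 ≈ 0.59091 half-lives elapse, leaving f ≈ 0.6639 of each dose.
At steady state, accumulation factor R = 1/(1 − e^(−kτ)) ≈ 2.9753.
Each bolus raises the concentration by D/Vd = 85/119 ≈ 0.714 μg/mL.
Cmax,ss = C₀/(1 − f) ≈ 0.714/0.3361 ≈ 2.124 μg/mL.
Steady-state trough Cmin,ss = Cmax,ss·f ≈ 2.124 × 0.6639 ≈ 1.410 μg/mL.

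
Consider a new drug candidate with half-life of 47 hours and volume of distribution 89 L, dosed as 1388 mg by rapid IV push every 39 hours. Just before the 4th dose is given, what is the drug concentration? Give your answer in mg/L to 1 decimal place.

16.5 mg/L

f = (1/2)^(τ/t½) = (1/2)^(39/47) ≈ 0.5626.
C₀ = D/Vd = 1388/89 ≈ 15.596 mg/L.
Before the 4th dose, 3 doses have been given. Superposition: Cmin = C₀·(f + f² + … + f^3).
≈ 15.596 × (0.5626 + 0.3165 + 0.1781) ≈ 15.596 × 1.0572 ≈ 16.488 mg/L.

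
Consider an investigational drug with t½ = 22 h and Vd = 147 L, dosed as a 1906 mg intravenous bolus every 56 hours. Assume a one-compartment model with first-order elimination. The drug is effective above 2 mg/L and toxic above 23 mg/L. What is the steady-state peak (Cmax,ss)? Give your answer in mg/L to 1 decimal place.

τ/t½ = 56/22 ≈ 2.5455, so fraction remaining f = (1/2)^(56/22) ≈ 0.1713.
Accumulation ratio R = 1/(1 − f) ≈ 1/0.8287 ≈ 1.2067.
Single-dose peak C₀ = D/Vd = 1906/147 ≈ 12.966 mg/L.
Steady-state peak Cmax,ss = C₀·R ≈ 12.966 × 1.2067 ≈ 15.646 mg/L.
Peak 15.6 mg/L vs MTC 23 mg/L: below toxic threshold.

15.6 mg/L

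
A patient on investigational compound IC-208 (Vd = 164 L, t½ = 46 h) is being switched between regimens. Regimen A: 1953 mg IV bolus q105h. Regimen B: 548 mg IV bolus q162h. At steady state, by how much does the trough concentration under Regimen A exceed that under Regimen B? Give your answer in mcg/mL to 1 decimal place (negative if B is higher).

Regimen A: f = (1/2)^(105/46) ≈ 0.2055; Cmin,ss = (1953/164)·f/(1−f) ≈ 3.080 mcg/mL.
Regimen B: f = (1/2)^(162/46) ≈ 0.0871; Cmin,ss = (548/164)·f/(1−f) ≈ 0.319 mcg/mL.
Difference ≈ 3.080 − 0.319 ≈ 2.761 mcg/mL.

2.8 mcg/mL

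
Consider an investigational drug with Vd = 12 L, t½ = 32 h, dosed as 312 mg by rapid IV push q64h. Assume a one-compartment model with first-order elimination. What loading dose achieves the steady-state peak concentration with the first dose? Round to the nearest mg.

f = (1/2)^(64/32) ≈ 0.250000; accumulation ratio R = 1/(1−f) ≈ 1.33333.
Loading dose to hit Cmax,ss on first dose: D_load = D_maint·R ≈ 312 × 1.33333 ≈ 416.00 mg.

416 mg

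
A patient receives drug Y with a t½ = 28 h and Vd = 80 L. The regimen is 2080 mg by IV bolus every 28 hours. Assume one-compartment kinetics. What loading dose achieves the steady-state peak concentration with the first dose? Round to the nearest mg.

4160 mg

f = (1/2)^(28/28) ≈ 0.500000; accumulation ratio R = 1/(1−f) ≈ 2.00000.
Loading dose to hit Cmax,ss on first dose: D_load = D_maint·R ≈ 2080 × 2.00000 ≈ 4160.00 mg.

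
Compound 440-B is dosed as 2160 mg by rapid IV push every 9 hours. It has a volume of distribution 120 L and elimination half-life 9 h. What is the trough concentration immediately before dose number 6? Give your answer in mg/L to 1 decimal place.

17.4 mg/L

f = (1/2)^(τ/t½) = (1/2)^(9/9) ≈ 0.5000.
C₀ = D/Vd = 2160/120 ≈ 18.000 mg/L.
Before the 6th dose, 5 doses have been given. Superposition: Cmin = C₀·(f + f² + … + f^5).
≈ 18.000 × (0.5000 + 0.2500 + 0.1250 + 0.0625 + 0.0313) ≈ 18.000 × 0.9688 ≈ 17.438 mg/L.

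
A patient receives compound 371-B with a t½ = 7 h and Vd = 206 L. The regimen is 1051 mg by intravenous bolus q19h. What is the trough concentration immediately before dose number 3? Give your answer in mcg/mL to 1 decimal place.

0.9 mcg/mL

f = (1/2)^(τ/t½) = (1/2)^(19/7) ≈ 0.1524.
C₀ = D/Vd = 1051/206 ≈ 5.102 mcg/mL.
Before the 3rd dose, 2 doses have been given. Superposition: Cmin = C₀·(f + f²).
≈ 5.102 × (0.1524 + 0.0232) ≈ 5.102 × 0.1756 ≈ 0.896 mcg/mL.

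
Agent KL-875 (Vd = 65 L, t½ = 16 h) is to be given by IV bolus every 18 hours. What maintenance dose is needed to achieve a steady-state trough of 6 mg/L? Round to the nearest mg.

461 mg

τ/t½ = 18/16 ≈ 1.125, so f = (1/2)^(18/16) ≈ 0.458502.
Cmin,ss = (D/Vd)·f/(1−f), so D = Cmin,ss·Vd·(1−f)/f.
D = 6 × 65 × (1−f)/f ≈ 6 × 65 × 1.18102 ≈ 460.60 mg.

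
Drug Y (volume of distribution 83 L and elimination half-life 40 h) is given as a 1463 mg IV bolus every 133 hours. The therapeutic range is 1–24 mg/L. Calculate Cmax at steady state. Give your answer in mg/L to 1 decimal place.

k = ln2/t½ = ln2/40 ≈ 0.017329 h⁻¹; fraction remaining f = e^(−kτ) = e^(−0.017329×133) ≈ 0.0998.
At steady state, accumulation factor R = 1/(1 − e^(−kτ)) ≈ 1.1109.
Single-dose peak C₀ = D/Vd = 1463/83 ≈ 17.627 mg/L.
Steady-state peak Cmax,ss = C₀·R ≈ 17.627 × 1.1109 ≈ 19.582 mg/L.
Peak 19.6 mg/L vs MTC 24 mg/L: below toxic threshold.

19.6 mg/L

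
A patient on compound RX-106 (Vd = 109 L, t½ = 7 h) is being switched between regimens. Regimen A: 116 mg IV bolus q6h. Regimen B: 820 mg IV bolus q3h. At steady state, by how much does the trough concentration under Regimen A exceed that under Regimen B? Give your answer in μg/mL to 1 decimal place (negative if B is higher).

Regimen A: f = (1/2)^(6/7) ≈ 0.5520; Cmin,ss = (116/109)·f/(1−f) ≈ 1.311 μg/mL.
Regimen B: f = (1/2)^(3/7) ≈ 0.7430; Cmin,ss = (820/109)·f/(1−f) ≈ 21.749 μg/mL.
Difference ≈ 1.311 − 21.749 ≈ -20.438 μg/mL.

-20.4 μg/mL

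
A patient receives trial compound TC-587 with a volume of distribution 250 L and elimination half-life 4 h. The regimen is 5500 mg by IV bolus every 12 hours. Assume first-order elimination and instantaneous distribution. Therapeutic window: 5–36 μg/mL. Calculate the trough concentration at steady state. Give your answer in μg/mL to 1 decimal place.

3.1 μg/mL

The dosing interval is 3 half-lives, so f = 2^(−3) = 0.125.
Accumulation ratio R = 1/(1 − f) = 1/0.875 = 8/7.
Single-dose peak C₀ = D/Vd = 5500/250 = 22 μg/mL.
Steady-state peak Cmax,ss = C₀·R = 22 × 8/7 ≈ 25.143 μg/mL.
Steady-state trough Cmin,ss = Cmax,ss·f ≈ 25.143 × 0.125 ≈ 3.143 μg/mL.
Trough 3.1 μg/mL vs MEC 5 μg/mL: subtherapeutic.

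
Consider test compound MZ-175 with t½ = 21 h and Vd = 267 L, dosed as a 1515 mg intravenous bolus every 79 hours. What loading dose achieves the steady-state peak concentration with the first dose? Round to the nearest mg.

f = (1/2)^(79/21) ≈ 0.073715; accumulation ratio R = 1/(1−f) ≈ 1.07958.
Loading dose to hit Cmax,ss on first dose: D_load = D_maint·R ≈ 1515 × 1.07958 ≈ 1635.56 mg.

1636 mg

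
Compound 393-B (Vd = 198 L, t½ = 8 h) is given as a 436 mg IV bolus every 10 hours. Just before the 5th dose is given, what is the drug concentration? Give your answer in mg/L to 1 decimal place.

f = (1/2)^(τ/t½) = (1/2)^(10/8) ≈ 0.4204.
C₀ = D/Vd = 436/198 ≈ 2.202 mg/L.
Before the 5th dose, 4 doses have been given. Superposition: Cmin = C₀·(f + f² + … + f^4).
≈ 2.202 × (0.4204 + 0.1767 + 0.0743 + 0.0312) ≈ 2.202 × 0.7026 ≈ 1.547 mg/L.

1.5 mg/L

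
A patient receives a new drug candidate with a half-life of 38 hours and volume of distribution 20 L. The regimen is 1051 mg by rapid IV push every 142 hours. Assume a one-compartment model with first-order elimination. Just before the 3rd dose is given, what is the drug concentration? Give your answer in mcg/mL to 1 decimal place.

4.2 mcg/mL

f = (1/2)^(τ/t½) = (1/2)^(142/38) ≈ 0.0750.
C₀ = D/Vd = 1051/20 ≈ 52.550 mcg/mL.
Before the 3rd dose, 2 doses have been given. Superposition: Cmin = C₀·(f + f²).
≈ 52.550 × (0.0750 + 0.0056) ≈ 52.550 × 0.0806 ≈ 4.236 mcg/mL.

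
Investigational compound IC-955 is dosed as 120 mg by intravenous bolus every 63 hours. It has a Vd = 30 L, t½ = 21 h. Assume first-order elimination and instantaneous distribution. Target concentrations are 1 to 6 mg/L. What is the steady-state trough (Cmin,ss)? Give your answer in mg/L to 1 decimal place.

τ = 63 h = 3 half-lives, so f = (1/2)^3 = 0.125.
Accumulation ratio R = 1/(1 − f) = 1/0.875 = 8/7.
Single-dose peak C₀ = D/Vd = 120/30 = 4 mg/L.
Steady-state peak Cmax,ss = C₀·R = 4 × 8/7 ≈ 4.571 mg/L.
Steady-state trough Cmin,ss = Cmax,ss·f ≈ 4.571 × 0.125 ≈ 0.571 mg/L.
Trough 0.6 mg/L vs MEC 1 mg/L: subtherapeutic.

0.6 mg/L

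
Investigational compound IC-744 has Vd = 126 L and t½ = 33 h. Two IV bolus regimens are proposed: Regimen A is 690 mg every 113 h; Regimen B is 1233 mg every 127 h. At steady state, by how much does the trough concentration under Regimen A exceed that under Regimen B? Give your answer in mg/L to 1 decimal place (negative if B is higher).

Regimen A: f = (1/2)^(113/33) ≈ 0.0932; Cmin,ss = (690/126)·f/(1−f) ≈ 0.563 mg/L.
Regimen B: f = (1/2)^(127/33) ≈ 0.0694; Cmin,ss = (1233/126)·f/(1−f) ≈ 0.730 mg/L.
Difference ≈ 0.563 − 0.730 ≈ -0.167 mg/L.

-0.2 mg/L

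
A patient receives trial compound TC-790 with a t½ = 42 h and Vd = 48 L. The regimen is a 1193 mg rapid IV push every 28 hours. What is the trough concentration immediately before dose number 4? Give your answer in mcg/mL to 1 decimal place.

f = (1/2)^(τ/t½) = (1/2)^(28/42) ≈ 0.6300.
C₀ = D/Vd = 1193/48 ≈ 24.854 mcg/mL.
Before the 4th dose, 3 doses have been given. Superposition: Cmin = C₀·(f + f² + … + f^3).
≈ 24.854 × (0.6300 + 0.3969 + 0.2500) ≈ 24.854 × 1.2769 ≈ 31.736 mcg/mL.

31.7 mcg/mL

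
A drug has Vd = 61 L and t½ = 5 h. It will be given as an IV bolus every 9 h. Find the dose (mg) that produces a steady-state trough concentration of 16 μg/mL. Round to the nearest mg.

2423 mg

τ/t½ = 9/5 ≈ 1.8, so f = (1/2)^(9/5) ≈ 0.287175.
Cmin,ss = (D/Vd)·f/(1−f), so D = Cmin,ss·Vd·(1−f)/f.
D = 16 × 61 × (1−f)/f ≈ 16 × 61 × 2.48220 ≈ 2422.63 mg.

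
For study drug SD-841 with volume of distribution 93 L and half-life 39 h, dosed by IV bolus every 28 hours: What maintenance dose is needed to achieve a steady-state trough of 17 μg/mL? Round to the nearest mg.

τ/t½ = 28/39 ≈ 0.71795, so f = (1/2)^(28/39) ≈ 0.607961.
Cmin,ss = (D/Vd)·f/(1−f), so D = Cmin,ss·Vd·(1−f)/f.
D = 17 × 93 × (1−f)/f ≈ 17 × 93 × 0.64484 ≈ 1019.49 mg.

1019 mg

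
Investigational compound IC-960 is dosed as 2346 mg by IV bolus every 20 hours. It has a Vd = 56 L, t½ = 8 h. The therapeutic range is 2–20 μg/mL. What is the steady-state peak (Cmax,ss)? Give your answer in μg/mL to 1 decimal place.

50.9 μg/mL

k = ln2/t½ = ln2/8 ≈ 0.086643 h⁻¹; fraction remaining f = e^(−kτ) = e^(−0.086643×20) ≈ 0.1768.
At steady state, accumulation factor R = 1/(1 − e^(−kτ)) ≈ 1.2148.
Each bolus raises the concentration by D/Vd = 2346/56 ≈ 41.893 μg/mL.
Cmax,ss = C₀/(1 − f) ≈ 41.893/0.8232 ≈ 50.890 μg/mL.
Peak 50.9 μg/mL vs MTC 20 μg/mL: exceeds toxic threshold.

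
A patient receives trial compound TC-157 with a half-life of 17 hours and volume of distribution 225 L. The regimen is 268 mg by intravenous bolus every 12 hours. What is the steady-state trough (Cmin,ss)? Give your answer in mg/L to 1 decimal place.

k = ln2/t½ = ln2/17 ≈ 0.040773 h⁻¹; fraction remaining f = e^(−kτ) = e^(−0.040773×12) ≈ 0.6131.
Each bolus raises the concentration by D/Vd = 268/225 ≈ 1.191 mg/L.
Steady-state trough Cmin,ss = C₀·f/(1−f) ≈ 1.191 × 0.6131/0.3869 ≈ 1.887 mg/L.

1.9 mg/L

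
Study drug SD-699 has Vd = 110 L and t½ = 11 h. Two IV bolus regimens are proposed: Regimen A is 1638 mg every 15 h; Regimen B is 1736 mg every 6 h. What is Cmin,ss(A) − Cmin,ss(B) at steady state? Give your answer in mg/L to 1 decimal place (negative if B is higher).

-24.9 mg/L

Regimen A: f = (1/2)^(15/11) ≈ 0.3886; Cmin,ss = (1638/110)·f/(1−f) ≈ 9.465 mg/L.
Regimen B: f = (1/2)^(6/11) ≈ 0.6852; Cmin,ss = (1736/110)·f/(1−f) ≈ 34.351 mg/L.
Difference ≈ 9.465 − 34.351 ≈ -24.886 mg/L.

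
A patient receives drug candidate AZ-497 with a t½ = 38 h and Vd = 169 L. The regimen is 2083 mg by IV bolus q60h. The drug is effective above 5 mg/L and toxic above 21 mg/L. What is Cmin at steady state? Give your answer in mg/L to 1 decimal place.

6.2 mg/L

k = ln2/t½ = ln2/38 ≈ 0.018241 h⁻¹; fraction remaining f = e^(−kτ) = e^(−0.018241×60) ≈ 0.3347.
Accumulation ratio R = 1/(1 − f) ≈ 1/0.6653 ≈ 1.5031.
Each bolus raises the concentration by D/Vd = 2083/169 ≈ 12.325 mg/L.
Steady-state peak Cmax,ss = C₀·R ≈ 12.325 × 1.5031 ≈ 18.526 mg/L.
One interval later, Cmin,ss = Cmax,ss·e^(−kτ) ≈ 18.526 × 0.3347 ≈ 6.201 mg/L.
Trough 6.2 mg/L vs MEC 5 mg/L: adequate.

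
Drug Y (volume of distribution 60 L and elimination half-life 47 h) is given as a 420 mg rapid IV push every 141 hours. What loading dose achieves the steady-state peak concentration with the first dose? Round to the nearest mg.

f = (1/2)^(141/47) ≈ 0.125000; accumulation ratio R = 1/(1−f) ≈ 1.14286.
Loading dose to hit Cmax,ss on first dose: D_load = D_maint·R ≈ 420 × 1.14286 ≈ 480.00 mg.

480 mg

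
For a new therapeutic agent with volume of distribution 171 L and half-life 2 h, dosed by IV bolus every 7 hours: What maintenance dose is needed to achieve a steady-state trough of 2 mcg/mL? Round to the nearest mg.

3527 mg

τ/t½ = 7/2 ≈ 3.5, so f = (1/2)^(7/2) ≈ 0.088388.
Cmin,ss = (D/Vd)·f/(1−f), so D = Cmin,ss·Vd·(1−f)/f.
D = 2 × 171 × (1−f)/f ≈ 2 × 171 × 10.31375 ≈ 3527.30 mg.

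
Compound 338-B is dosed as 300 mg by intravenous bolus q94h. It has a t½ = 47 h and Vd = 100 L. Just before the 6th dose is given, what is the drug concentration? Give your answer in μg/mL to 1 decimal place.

1.0 μg/mL

f = (1/2)^(τ/t½) = (1/2)^(94/47) ≈ 0.2500.
C₀ = D/Vd = 300/100 ≈ 3.000 μg/mL.
Before the 6th dose, 5 doses have been given. Superposition: Cmin = C₀·(f + f² + … + f^5).
≈ 3.000 × (0.2500 + 0.0625 + 0.0156 + 0.0039 + 0.0010) ≈ 3.000 × 0.3330 ≈ 0.999 μg/mL.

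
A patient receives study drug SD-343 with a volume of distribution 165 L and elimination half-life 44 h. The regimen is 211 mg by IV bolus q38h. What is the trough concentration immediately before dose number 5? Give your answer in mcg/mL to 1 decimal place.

f = (1/2)^(τ/t½) = (1/2)^(38/44) ≈ 0.5496.
C₀ = D/Vd = 211/165 ≈ 1.279 mcg/mL.
Before the 5th dose, 4 doses have been given. Superposition: Cmin = C₀·(f + f² + … + f^4).
≈ 1.279 × (0.5496 + 0.3021 + 0.1660 + 0.0912) ≈ 1.279 × 1.1089 ≈ 1.418 mcg/mL.

1.4 mcg/mL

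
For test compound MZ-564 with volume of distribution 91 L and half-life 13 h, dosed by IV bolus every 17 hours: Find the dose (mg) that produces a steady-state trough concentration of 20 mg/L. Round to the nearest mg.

2685 mg

τ/t½ = 17/13 ≈ 1.3077, so f = (1/2)^(17/13) ≈ 0.403967.
Cmin,ss = (D/Vd)·f/(1−f), so D = Cmin,ss·Vd·(1−f)/f.
D = 20 × 91 × (1−f)/f ≈ 20 × 91 × 1.47545 ≈ 2685.32 mg.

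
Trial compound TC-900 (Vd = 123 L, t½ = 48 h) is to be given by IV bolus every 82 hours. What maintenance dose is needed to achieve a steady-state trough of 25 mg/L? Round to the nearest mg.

τ/t½ = 82/48 ≈ 1.7083, so f = (1/2)^(82/48) ≈ 0.306013.
Cmin,ss = (D/Vd)·f/(1−f), so D = Cmin,ss·Vd·(1−f)/f.
D = 25 × 123 × (1−f)/f ≈ 25 × 123 × 2.26784 ≈ 6973.61 mg.

6974 mg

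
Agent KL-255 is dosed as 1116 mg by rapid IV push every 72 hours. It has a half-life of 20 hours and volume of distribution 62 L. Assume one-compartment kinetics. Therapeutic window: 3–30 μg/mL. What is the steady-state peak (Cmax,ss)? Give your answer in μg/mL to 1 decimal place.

19.6 μg/mL

Over one 72-h interval, 72/20 ≈ 3.6 half-lives elapse, leaving f ≈ 0.0825 of each dose.
At steady state, accumulation factor R = 1/(1 − e^(−kτ)) ≈ 1.0899.
Single-dose peak C₀ = D/Vd = 1116/62 ≈ 18.000 μg/mL.
Steady-state peak Cmax,ss = C₀·R ≈ 18.000 × 1.0899 ≈ 19.618 μg/mL.
Peak 19.6 μg/mL vs MTC 30 μg/mL: below toxic threshold.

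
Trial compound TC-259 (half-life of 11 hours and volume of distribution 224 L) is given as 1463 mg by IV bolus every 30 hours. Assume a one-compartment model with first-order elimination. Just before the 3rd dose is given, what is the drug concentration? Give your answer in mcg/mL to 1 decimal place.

f = (1/2)^(τ/t½) = (1/2)^(30/11) ≈ 0.1510.
C₀ = D/Vd = 1463/224 ≈ 6.531 mcg/mL.
Before the 3rd dose, 2 doses have been given. Superposition: Cmin = C₀·(f + f²).
≈ 6.531 × (0.1510 + 0.0228) ≈ 6.531 × 0.1738 ≈ 1.135 mcg/mL.

1.1 mcg/mL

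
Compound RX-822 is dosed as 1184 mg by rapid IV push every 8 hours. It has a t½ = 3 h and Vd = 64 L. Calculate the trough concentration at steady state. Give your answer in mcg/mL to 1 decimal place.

3.5 mcg/mL

τ/t½ = 8/3 ≈ 2.6667, so fraction remaining f = (1/2)^(8/3) ≈ 0.1575.
Each bolus raises the concentration by D/Vd = 1184/64 ≈ 18.500 mcg/mL.
Steady-state trough Cmin,ss = C₀·f/(1−f) ≈ 18.500 × 0.1575/0.8425 ≈ 3.458 mcg/mL.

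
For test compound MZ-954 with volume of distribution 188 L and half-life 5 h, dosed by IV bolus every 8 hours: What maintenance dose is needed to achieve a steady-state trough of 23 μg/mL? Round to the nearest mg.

8784 mg

τ/t½ = 8/5 ≈ 1.6, so f = (1/2)^(8/5) ≈ 0.329877.
Cmin,ss = (D/Vd)·f/(1−f), so D = Cmin,ss·Vd·(1−f)/f.
D = 23 × 188 × (1−f)/f ≈ 23 × 188 × 2.03143 ≈ 8783.90 mg.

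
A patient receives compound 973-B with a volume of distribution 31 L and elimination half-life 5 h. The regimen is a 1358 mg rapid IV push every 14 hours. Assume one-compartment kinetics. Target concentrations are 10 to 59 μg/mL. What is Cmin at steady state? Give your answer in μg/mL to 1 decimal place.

k = ln2/t½ = ln2/5 ≈ 0.138629 h⁻¹; fraction remaining f = e^(−kτ) = e^(−0.138629×14) ≈ 0.1436.
At steady state, accumulation factor R = 1/(1 − e^(−kτ)) ≈ 1.1677.
Single-dose peak C₀ = D/Vd = 1358/31 ≈ 43.806 μg/mL.
Cmax,ss = C₀/(1 − f) ≈ 43.806/0.8564 ≈ 51.151 μg/mL.
One interval later, Cmin,ss = Cmax,ss·e^(−kτ) ≈ 51.151 × 0.1436 ≈ 7.345 μg/mL.
Trough 7.3 μg/mL vs MEC 10 μg/mL: subtherapeutic.

7.3 μg/mL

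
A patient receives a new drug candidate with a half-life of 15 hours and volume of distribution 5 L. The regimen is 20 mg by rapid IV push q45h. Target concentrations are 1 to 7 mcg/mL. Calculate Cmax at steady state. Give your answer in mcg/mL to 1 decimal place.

τ = 45 h = 3 half-lives, so f = (1/2)^3 = 0.125.
Accumulation ratio R = 1/(1 − f) = 1/0.875 = 8/7.
Single-dose peak C₀ = D/Vd = 20/5 = 4 mcg/mL.
Steady-state peak Cmax,ss = C₀·R = 4 × 8/7 ≈ 4.571 mcg/mL.
Peak 4.6 mcg/mL vs MTC 7 mcg/mL: below toxic threshold.

4.6 mcg/mL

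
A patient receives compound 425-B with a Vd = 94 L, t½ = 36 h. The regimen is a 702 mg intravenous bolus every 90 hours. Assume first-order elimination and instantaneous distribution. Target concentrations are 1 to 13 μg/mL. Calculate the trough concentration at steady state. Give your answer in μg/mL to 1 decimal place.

Over one 90-h interval, 90/36 ≈ 2.5 half-lives elapse, leaving f ≈ 0.1768 of each dose.
Each bolus raises the concentration by D/Vd = 702/94 ≈ 7.468 μg/mL.
Steady-state trough Cmin,ss = C₀·f/(1−f) ≈ 7.468 × 0.1768/0.8232 ≈ 1.604 μg/mL.
Trough 1.6 μg/mL vs MEC 1 μg/mL: adequate.

1.6 μg/mL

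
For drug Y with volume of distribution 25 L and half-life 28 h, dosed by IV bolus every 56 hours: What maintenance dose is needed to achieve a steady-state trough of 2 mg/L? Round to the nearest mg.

τ/t½ = 56/28 ≈ 2, so f = (1/2)^(56/28) ≈ 0.250000.
Cmin,ss = (D/Vd)·f/(1−f), so D = Cmin,ss·Vd·(1−f)/f.
D = 2 × 25 × (1−f)/f ≈ 2 × 25 × 3.00000 ≈ 150.00 mg.

150 mg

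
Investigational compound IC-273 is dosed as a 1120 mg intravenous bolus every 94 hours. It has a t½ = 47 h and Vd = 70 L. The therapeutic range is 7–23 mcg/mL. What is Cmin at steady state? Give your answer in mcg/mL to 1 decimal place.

5.3 mcg/mL

τ = 94 h = 2 half-lives, so f = (1/2)^2 = 0.25.
At steady state, R = 1/(1 − 0.25) = 4/3.
Single-dose peak C₀ = D/Vd = 1120/70 = 16 mcg/mL.
Steady-state peak Cmax,ss = C₀·R = 16 × 4/3 ≈ 21.333 mcg/mL.
Steady-state trough Cmin,ss = Cmax,ss·f ≈ 21.333 × 0.25 ≈ 5.333 mcg/mL.
Trough 5.3 mcg/mL vs MEC 7 mcg/mL: subtherapeutic.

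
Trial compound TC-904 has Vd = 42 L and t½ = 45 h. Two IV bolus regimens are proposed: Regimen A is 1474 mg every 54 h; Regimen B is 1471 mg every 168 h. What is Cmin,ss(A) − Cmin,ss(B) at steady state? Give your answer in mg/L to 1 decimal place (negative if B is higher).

Regimen A: f = (1/2)^(54/45) ≈ 0.4353; Cmin,ss = (1474/42)·f/(1−f) ≈ 27.053 mg/L.
Regimen B: f = (1/2)^(168/45) ≈ 0.0752; Cmin,ss = (1471/42)·f/(1−f) ≈ 2.848 mg/L.
Difference ≈ 27.053 − 2.848 ≈ 24.205 mg/L.

24.2 mg/L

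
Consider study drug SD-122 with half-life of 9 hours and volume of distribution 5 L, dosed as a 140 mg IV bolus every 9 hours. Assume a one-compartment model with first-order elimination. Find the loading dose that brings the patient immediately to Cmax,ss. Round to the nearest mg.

280 mg

f = (1/2)^(9/9) ≈ 0.500000; accumulation ratio R = 1/(1−f) ≈ 2.00000.
Loading dose to hit Cmax,ss on first dose: D_load = D_maint·R ≈ 140 × 2.00000 ≈ 280.00 mg.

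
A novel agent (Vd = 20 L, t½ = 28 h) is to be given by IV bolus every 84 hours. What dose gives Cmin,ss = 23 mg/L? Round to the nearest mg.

τ/t½ = 84/28 ≈ 3, so f = (1/2)^(84/28) ≈ 0.125000.
Cmin,ss = (D/Vd)·f/(1−f), so D = Cmin,ss·Vd·(1−f)/f.
D = 23 × 20 × (1−f)/f ≈ 23 × 20 × 7.00000 ≈ 3220.00 mg.

3220 mg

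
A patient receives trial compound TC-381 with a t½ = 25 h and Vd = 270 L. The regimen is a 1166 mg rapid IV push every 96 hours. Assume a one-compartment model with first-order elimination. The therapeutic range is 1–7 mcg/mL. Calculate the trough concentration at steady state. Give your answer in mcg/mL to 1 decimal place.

0.3 mcg/mL

k = ln2/t½ = ln2/25 ≈ 0.027726 h⁻¹; fraction remaining f = e^(−kτ) = e^(−0.027726×96) ≈ 0.0698.
At steady state, accumulation factor R = 1/(1 − e^(−kτ)) ≈ 1.0750.
Each bolus raises the concentration by D/Vd = 1166/270 ≈ 4.319 mcg/mL.
Steady-state peak Cmax,ss = C₀·R ≈ 4.319 × 1.0750 ≈ 4.643 mcg/mL.
Steady-state trough Cmin,ss = Cmax,ss·f ≈ 4.643 × 0.0698 ≈ 0.324 mcg/mL.
Trough 0.3 mcg/mL vs MEC 1 mcg/mL: subtherapeutic.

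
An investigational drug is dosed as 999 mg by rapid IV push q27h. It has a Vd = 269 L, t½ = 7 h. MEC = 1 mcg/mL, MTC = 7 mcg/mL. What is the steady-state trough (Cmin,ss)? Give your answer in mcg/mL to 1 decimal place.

Over one 27-h interval, 27/7 ≈ 3.8571 half-lives elapse, leaving f ≈ 0.0690 of each dose.
Accumulation ratio R = 1/(1 − f) ≈ 1/0.9310 ≈ 1.0741.
Single-dose peak C₀ = D/Vd = 999/269 ≈ 3.714 mcg/mL.
Cmax,ss = C₀/(1 − f) ≈ 3.714/0.9310 ≈ 3.989 mcg/mL.
Steady-state trough Cmin,ss = Cmax,ss·f ≈ 3.989 × 0.0690 ≈ 0.275 mcg/mL.
Trough 0.3 mcg/mL vs MEC 1 mcg/mL: subtherapeutic.

0.3 mcg/mL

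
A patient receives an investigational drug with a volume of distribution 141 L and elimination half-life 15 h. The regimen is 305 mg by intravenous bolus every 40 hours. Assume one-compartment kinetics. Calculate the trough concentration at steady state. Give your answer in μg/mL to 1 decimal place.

0.4 μg/mL

Over one 40-h interval, 40/15 ≈ 2.6667 half-lives elapse, leaving f ≈ 0.1575 of each dose.
At steady state, accumulation factor R = 1/(1 − e^(−kτ)) ≈ 1.1869.
Single-dose peak C₀ = D/Vd = 305/141 ≈ 2.163 μg/mL.
Cmax,ss = C₀/(1 − f) ≈ 2.163/0.8425 ≈ 2.567 μg/mL.
One interval later, Cmin,ss = Cmax,ss·e^(−kτ) ≈ 2.567 × 0.1575 ≈ 0.404 μg/mL.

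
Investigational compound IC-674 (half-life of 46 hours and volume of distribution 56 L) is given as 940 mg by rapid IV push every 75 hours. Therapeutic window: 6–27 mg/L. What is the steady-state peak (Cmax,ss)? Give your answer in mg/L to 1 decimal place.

k = ln2/t½ = ln2/46 ≈ 0.015068 h⁻¹; fraction remaining f = e^(−kτ) = e^(−0.015068×75) ≈ 0.3230.
Accumulation ratio R = 1/(1 − f) ≈ 1/0.6770 ≈ 1.4771.
Single-dose peak C₀ = D/Vd = 940/56 ≈ 16.786 mg/L.
Steady-state peak Cmax,ss = C₀·R ≈ 16.786 × 1.4771 ≈ 24.795 mg/L.
Peak 24.8 mg/L vs MTC 27 mg/L: below toxic threshold.

24.8 mg/L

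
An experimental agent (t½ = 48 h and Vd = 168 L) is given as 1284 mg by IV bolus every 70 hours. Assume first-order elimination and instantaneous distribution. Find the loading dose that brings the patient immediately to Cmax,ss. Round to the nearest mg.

2019 mg

f = (1/2)^(70/48) ≈ 0.363913; accumulation ratio R = 1/(1−f) ≈ 1.57211.
Loading dose to hit Cmax,ss on first dose: D_load = D_maint·R ≈ 1284 × 1.57211 ≈ 2018.59 mg.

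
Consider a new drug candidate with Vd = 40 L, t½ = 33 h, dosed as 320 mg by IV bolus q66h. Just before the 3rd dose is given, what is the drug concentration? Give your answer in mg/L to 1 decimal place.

f = (1/2)^(τ/t½) = (1/2)^(66/33) ≈ 0.2500.
C₀ = D/Vd = 320/40 ≈ 8.000 mg/L.
Before the 3rd dose, 2 doses have been given. Superposition: Cmin = C₀·(f + f²).
≈ 8.000 × (0.2500 + 0.0625) ≈ 8.000 × 0.3125 ≈ 2.500 mg/L.

2.5 mg/L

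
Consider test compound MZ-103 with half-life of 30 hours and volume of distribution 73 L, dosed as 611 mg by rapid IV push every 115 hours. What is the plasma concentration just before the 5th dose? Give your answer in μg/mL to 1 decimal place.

0.6 μg/mL

f = (1/2)^(τ/t½) = (1/2)^(115/30) ≈ 0.0702.
C₀ = D/Vd = 611/73 ≈ 8.370 μg/mL.
Before the 5th dose, 4 doses have been given. Superposition: Cmin = C₀·(f + f² + … + f^4).
≈ 8.370 × (0.0702 + 0.0049 + 0.0003 + 0.0000) ≈ 8.370 × 0.0754 ≈ 0.631 μg/mL.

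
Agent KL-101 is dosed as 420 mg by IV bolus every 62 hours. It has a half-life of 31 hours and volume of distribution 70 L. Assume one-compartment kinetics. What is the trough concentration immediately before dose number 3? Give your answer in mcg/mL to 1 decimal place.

f = (1/2)^(τ/t½) = (1/2)^(62/31) ≈ 0.2500.
C₀ = D/Vd = 420/70 ≈ 6.000 mcg/mL.
Before the 3rd dose, 2 doses have been given. Superposition: Cmin = C₀·(f + f²).
≈ 6.000 × (0.2500 + 0.0625) ≈ 6.000 × 0.3125 ≈ 1.875 mcg/mL.

1.9 mcg/mL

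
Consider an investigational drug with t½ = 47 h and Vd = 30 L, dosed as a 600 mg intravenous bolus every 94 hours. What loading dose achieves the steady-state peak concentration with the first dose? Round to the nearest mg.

800 mg

f = (1/2)^(94/47) ≈ 0.250000; accumulation ratio R = 1/(1−f) ≈ 1.33333.
Loading dose to hit Cmax,ss on first dose: D_load = D_maint·R ≈ 600 × 1.33333 ≈ 800.00 mg.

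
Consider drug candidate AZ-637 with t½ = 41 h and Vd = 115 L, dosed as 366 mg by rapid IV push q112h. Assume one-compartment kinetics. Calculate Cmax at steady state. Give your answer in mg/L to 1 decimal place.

3.7 mg/L

k = ln2/t½ = ln2/41 ≈ 0.016906 h⁻¹; fraction remaining f = e^(−kτ) = e^(−0.016906×112) ≈ 0.1505.
At steady state, accumulation factor R = 1/(1 − e^(−kτ)) ≈ 1.1772.
Single-dose peak C₀ = D/Vd = 366/115 ≈ 3.183 mg/L.
Steady-state peak Cmax,ss = C₀·R ≈ 3.183 × 1.1772 ≈ 3.747 mg/L.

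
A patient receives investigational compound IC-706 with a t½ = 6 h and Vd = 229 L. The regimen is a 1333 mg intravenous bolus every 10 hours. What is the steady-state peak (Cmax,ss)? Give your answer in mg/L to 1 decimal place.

8.5 mg/L

τ/t½ = 10/6 ≈ 1.6667, so fraction remaining f = (1/2)^(10/6) ≈ 0.3150.
At steady state, accumulation factor R = 1/(1 − e^(−kτ)) ≈ 1.4599.
Single-dose peak C₀ = D/Vd = 1333/229 ≈ 5.821 mg/L.
Cmax,ss = C₀/(1 − f) ≈ 5.821/0.6850 ≈ 8.498 mg/L.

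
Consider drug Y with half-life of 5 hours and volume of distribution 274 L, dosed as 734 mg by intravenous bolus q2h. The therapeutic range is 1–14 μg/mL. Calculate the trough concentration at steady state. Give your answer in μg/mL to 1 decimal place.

8.4 μg/mL

k = ln2/t½ = ln2/5 ≈ 0.138629 h⁻¹; fraction remaining f = e^(−kτ) = e^(−0.138629×2) ≈ 0.7579.
Single-dose peak C₀ = D/Vd = 734/274 ≈ 2.679 μg/mL.
Steady-state trough Cmin,ss = C₀·f/(1−f) ≈ 2.679 × 0.7579/0.2421 ≈ 8.387 μg/mL.
Trough 8.4 μg/mL vs MEC 1 μg/mL: adequate.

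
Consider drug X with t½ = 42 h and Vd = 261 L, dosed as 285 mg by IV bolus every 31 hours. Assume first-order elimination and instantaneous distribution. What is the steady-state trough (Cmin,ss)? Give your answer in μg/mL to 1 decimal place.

1.6 μg/mL

τ/t½ = 31/42 ≈ 0.7381, so fraction remaining f = (1/2)^(31/42) ≈ 0.5995.
Single-dose peak C₀ = D/Vd = 285/261 ≈ 1.092 μg/mL.
Steady-state trough Cmin,ss = C₀·f/(1−f) ≈ 1.092 × 0.5995/0.4005 ≈ 1.635 μg/mL.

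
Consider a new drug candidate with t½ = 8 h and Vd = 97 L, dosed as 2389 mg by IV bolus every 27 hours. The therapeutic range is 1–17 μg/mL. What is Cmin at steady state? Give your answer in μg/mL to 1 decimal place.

2.6 μg/mL

τ/t½ = 27/8 ≈ 3.375, so fraction remaining f = (1/2)^(27/8) ≈ 0.0964.
At steady state, accumulation factor R = 1/(1 − e^(−kτ)) ≈ 1.1067.
Each bolus raises the concentration by D/Vd = 2389/97 ≈ 24.629 μg/mL.
Cmax,ss = C₀/(1 − f) ≈ 24.629/0.9036 ≈ 27.257 μg/mL.
Steady-state trough Cmin,ss = Cmax,ss·f ≈ 27.257 × 0.0964 ≈ 2.628 μg/mL.
Trough 2.6 μg/mL vs MEC 1 μg/mL: adequate.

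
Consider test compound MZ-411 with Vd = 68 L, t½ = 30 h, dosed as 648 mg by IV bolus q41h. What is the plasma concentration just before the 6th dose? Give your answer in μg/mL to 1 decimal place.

f = (1/2)^(τ/t½) = (1/2)^(41/30) ≈ 0.3878.
C₀ = D/Vd = 648/68 ≈ 9.529 μg/mL.
Before the 6th dose, 5 doses have been given. Superposition: Cmin = C₀·(f + f² + … + f^5).
≈ 9.529 × (0.3878 + 0.1504 + 0.0583 + 0.0226 + 0.0088) ≈ 9.529 × 0.6279 ≈ 5.983 μg/mL.

6.0 μg/mL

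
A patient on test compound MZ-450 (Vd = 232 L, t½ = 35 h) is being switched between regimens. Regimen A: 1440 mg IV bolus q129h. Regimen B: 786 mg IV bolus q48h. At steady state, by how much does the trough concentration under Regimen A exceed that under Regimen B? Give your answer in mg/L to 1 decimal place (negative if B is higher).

Regimen A: f = (1/2)^(129/35) ≈ 0.0777; Cmin,ss = (1440/232)·f/(1−f) ≈ 0.523 mg/L.
Regimen B: f = (1/2)^(48/35) ≈ 0.3865; Cmin,ss = (786/232)·f/(1−f) ≈ 2.134 mg/L.
Difference ≈ 0.523 − 2.134 ≈ -1.611 mg/L.

-1.6 mg/L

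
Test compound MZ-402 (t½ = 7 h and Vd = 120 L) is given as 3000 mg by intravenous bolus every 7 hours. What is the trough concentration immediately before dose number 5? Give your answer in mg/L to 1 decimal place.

f = (1/2)^(τ/t½) = (1/2)^(7/7) ≈ 0.5000.
C₀ = D/Vd = 3000/120 ≈ 25.000 mg/L.
Before the 5th dose, 4 doses have been given. Superposition: Cmin = C₀·(f + f² + … + f^4).
≈ 25.000 × (0.5000 + 0.2500 + 0.1250 + 0.0625) ≈ 25.000 × 0.9375 ≈ 23.438 mg/L.

23.4 mg/L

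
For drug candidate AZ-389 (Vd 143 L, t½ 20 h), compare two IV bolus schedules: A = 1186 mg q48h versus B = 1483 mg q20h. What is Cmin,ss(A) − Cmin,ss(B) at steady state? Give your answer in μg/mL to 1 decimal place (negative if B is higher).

-8.4 μg/mL

Regimen A: f = (1/2)^(48/20) ≈ 0.1895; Cmin,ss = (1186/143)·f/(1−f) ≈ 1.939 μg/mL.
Regimen B: f = (1/2)^(20/20) ≈ 0.5000; Cmin,ss = (1483/143)·f/(1−f) ≈ 10.371 μg/mL.
Difference ≈ 1.939 − 10.371 ≈ -8.432 μg/mL.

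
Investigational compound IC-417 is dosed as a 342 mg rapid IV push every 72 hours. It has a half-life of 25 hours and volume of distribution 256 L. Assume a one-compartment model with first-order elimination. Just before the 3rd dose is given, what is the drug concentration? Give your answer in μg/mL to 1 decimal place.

f = (1/2)^(τ/t½) = (1/2)^(72/25) ≈ 0.1358.
C₀ = D/Vd = 342/256 ≈ 1.336 μg/mL.
Before the 3rd dose, 2 doses have been given. Superposition: Cmin = C₀·(f + f²).
≈ 1.336 × (0.1358 + 0.0184) ≈ 1.336 × 0.1542 ≈ 0.206 μg/mL.

0.2 μg/mL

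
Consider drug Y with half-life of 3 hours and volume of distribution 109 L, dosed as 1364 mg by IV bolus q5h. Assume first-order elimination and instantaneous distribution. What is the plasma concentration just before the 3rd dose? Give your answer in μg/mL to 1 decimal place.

f = (1/2)^(τ/t½) = (1/2)^(5/3) ≈ 0.3150.
C₀ = D/Vd = 1364/109 ≈ 12.514 μg/mL.
Before the 3rd dose, 2 doses have been given. Superposition: Cmin = C₀·(f + f²).
≈ 12.514 × (0.3150 + 0.0992) ≈ 12.514 × 0.4142 ≈ 5.183 μg/mL.

5.2 μg/mL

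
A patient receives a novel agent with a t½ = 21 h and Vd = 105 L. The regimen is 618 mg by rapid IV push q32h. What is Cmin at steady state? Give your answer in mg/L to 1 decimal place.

τ/t½ = 32/21 ≈ 1.5238, so fraction remaining f = (1/2)^(32/21) ≈ 0.3478.
Single-dose peak C₀ = D/Vd = 618/105 ≈ 5.886 mg/L.
Steady-state trough Cmin,ss = C₀·f/(1−f) ≈ 5.886 × 0.3478/0.6522 ≈ 3.139 mg/L.

3.1 mg/L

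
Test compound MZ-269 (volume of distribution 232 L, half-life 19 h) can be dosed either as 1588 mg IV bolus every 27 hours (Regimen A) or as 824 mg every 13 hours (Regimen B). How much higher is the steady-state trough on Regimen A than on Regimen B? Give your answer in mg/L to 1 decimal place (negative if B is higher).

-1.8 mg/L

Regimen A: f = (1/2)^(27/19) ≈ 0.3734; Cmin,ss = (1588/232)·f/(1−f) ≈ 4.079 mg/L.
Regimen B: f = (1/2)^(13/19) ≈ 0.6223; Cmin,ss = (824/232)·f/(1−f) ≈ 5.852 mg/L.
Difference ≈ 4.079 − 5.852 ≈ -1.773 mg/L.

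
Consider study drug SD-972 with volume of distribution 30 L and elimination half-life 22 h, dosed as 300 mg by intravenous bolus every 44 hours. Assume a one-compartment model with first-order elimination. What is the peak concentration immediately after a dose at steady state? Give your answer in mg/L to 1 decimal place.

The dosing interval is 2 half-lives, so f = 2^(−2) = 0.25.
At steady state, R = 1/(1 − 0.25) = 4/3.
Single-dose peak C₀ = D/Vd = 300/30 = 10 mg/L.
Steady-state peak Cmax,ss = C₀·R = 10 × 4/3 ≈ 13.333 mg/L.

13.3 mg/L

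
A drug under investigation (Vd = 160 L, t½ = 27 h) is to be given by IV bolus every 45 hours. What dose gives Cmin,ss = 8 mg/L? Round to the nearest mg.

τ/t½ = 45/27 ≈ 1.6667, so f = (1/2)^(45/27) ≈ 0.314980.
Cmin,ss = (D/Vd)·f/(1−f), so D = Cmin,ss·Vd·(1−f)/f.
D = 8 × 160 × (1−f)/f ≈ 8 × 160 × 2.17480 ≈ 2783.74 mg.

2784 mg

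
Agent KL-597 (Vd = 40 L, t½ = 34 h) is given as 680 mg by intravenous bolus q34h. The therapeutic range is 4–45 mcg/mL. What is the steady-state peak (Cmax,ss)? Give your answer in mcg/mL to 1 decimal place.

34.0 mcg/mL

τ = 34 h = 1 half-life, so f = (1/2)^1 = 0.5.
Accumulation ratio R = 1/(1 − f) = 1/0.5 = 2/1.
Single-dose peak C₀ = D/Vd = 680/40 = 17 mcg/mL.
Steady-state peak Cmax,ss = C₀·R = 17 × 2/1 ≈ 34.000 mcg/mL.
Peak 34.0 mcg/mL vs MTC 45 mcg/mL: below toxic threshold.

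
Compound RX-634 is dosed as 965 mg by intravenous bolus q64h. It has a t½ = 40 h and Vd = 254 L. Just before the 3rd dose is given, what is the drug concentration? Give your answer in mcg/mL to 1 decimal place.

1.7 mcg/mL

f = (1/2)^(τ/t½) = (1/2)^(64/40) ≈ 0.3299.
C₀ = D/Vd = 965/254 ≈ 3.799 mcg/mL.
Before the 3rd dose, 2 doses have been given. Superposition: Cmin = C₀·(f + f²).
≈ 3.799 × (0.3299 + 0.1088) ≈ 3.799 × 0.4387 ≈ 1.667 mcg/mL.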